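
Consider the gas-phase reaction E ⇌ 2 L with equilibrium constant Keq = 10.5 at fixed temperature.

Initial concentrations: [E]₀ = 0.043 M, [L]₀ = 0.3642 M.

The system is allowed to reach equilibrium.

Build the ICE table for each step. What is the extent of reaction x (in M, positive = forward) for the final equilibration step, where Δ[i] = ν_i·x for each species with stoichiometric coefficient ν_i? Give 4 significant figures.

Q₀ = 3.085 vs Keq = 10.5 ⇒ Q<K, forward
Step 1:
                  E         L
  I           0.043    0.3642
  C        -0.02643   0.05287
  E         0.01657    0.4171
  solve Keq expr → x = 0.02643; check Q = 10.5

x = 0.02643 M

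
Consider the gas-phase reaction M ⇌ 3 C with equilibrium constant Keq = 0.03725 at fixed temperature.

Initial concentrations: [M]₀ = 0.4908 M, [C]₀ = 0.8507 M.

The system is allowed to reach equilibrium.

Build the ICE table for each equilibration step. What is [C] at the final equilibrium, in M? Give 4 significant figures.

[C]_eq = 0.2932 M

Q₀ = 1.254 vs Keq = 0.03725 ⇒ Q>K, reverse
Step 1:
                  M         C
  Initial    0.4908    0.8507
  Change     0.1858   -0.5575
  Equil      0.6766    0.2932
  solve Keq expr → x = -0.1858; check Q = 0.03725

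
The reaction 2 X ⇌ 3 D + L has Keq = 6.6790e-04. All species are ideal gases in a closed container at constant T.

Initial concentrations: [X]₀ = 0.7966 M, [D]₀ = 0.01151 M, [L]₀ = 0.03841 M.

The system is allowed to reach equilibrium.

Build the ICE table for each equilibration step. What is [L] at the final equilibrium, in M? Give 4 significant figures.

[L]_eq = 0.08653 M

Q₀ = 9.2297e-08 vs Keq = 6.6790e-04 ⇒ Q<K, forward
Step 1:
                  X         D         L
  I          0.7966   0.01151   0.03841
  C        -0.09623    0.1444   0.04812
  E          0.7004    0.1559   0.08653
  solve Keq expr → x = 0.04812; check Q = 6.6790e-04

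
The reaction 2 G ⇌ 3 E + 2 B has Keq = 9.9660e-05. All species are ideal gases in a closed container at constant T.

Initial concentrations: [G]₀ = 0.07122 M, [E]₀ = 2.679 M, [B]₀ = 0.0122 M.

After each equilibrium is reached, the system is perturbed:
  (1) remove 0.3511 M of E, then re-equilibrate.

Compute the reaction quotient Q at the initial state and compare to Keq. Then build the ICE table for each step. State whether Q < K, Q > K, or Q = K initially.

Q₀ = 0.5642; Q > K (proceeds reverse)

Q₀ = 0.5642 vs Keq = 9.9660e-05 ⇒ Q>K, reverse
Step 1:
                  G         E         B
  I         0.07122     2.679    0.0122
  C         0.01201  -0.01801  -0.01201
  E         0.08323     2.661 1.9141e-04
  solve Keq expr → x = -0.006004; check Q = 9.9660e-05
Then remove 0.3511 M of E.
Step 2:
                  G         E         B
  I         0.08323      2.31 1.9141e-04
  C       -4.5121e-05 6.7682e-05 4.5121e-05
  E         0.08318      2.31 2.3653e-04
  solve Keq expr → x = 2.2561e-05; check Q = 9.9660e-05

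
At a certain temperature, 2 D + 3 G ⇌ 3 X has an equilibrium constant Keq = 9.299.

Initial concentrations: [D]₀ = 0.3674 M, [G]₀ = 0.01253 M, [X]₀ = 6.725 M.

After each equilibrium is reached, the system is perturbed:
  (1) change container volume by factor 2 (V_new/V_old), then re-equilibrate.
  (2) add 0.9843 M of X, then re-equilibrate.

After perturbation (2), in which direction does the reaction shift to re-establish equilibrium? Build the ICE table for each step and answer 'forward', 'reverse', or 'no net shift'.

Q₀ = 1.1454e+09 vs Keq = 9.299 ⇒ Q>K, reverse
Step 1:
                    D           G           X
  I            0.3674     0.01253       6.725
  C             1.172       1.759      -1.759
  E              1.54       1.771       4.966
  solve Keq expr → x = -0.5862; check Q = 9.299
Then change container volume by factor 2 (V_new/V_old).
Step 2:
                    D           G           X
  I            0.7699      0.8856       2.483
  C            0.1581      0.2371     -0.2371
  E             0.928       1.123       2.246
  solve Keq expr → x = -0.07904; check Q = 9.299
Then add 0.9843 M of X.
Step 3:
                    D           G           X
  I             0.928       1.123        3.23
  C            0.1539      0.2308     -0.2308
  E             1.082       1.354           3
  solve Keq expr → x = -0.07694; check Q = 9.299

Direction: reverse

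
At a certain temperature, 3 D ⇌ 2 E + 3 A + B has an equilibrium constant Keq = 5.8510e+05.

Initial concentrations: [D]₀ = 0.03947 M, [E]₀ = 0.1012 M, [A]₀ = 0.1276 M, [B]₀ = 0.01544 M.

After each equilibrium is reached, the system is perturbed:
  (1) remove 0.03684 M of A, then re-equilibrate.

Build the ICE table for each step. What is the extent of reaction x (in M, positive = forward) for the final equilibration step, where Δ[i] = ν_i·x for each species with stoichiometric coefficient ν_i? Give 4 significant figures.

Q₀ = 0.005343 vs Keq = 5.8510e+05 ⇒ Q<K, forward
Step 1:
                   D          E          A          B
  Initial    0.03947     0.1012     0.1276    0.01544
  Change    -0.03932    0.02621    0.03932    0.01311
  Equil   1.5443e-04     0.1274     0.1669    0.02855
  solve Keq expr → x = 0.01311; check Q = 5.8510e+05
Then remove 0.03684 M of A.
Step 2:
                   D          E          A          B
  Initial 1.5443e-04     0.1274     0.1301    0.02855
  Change  -3.4023e-05 2.2682e-05 3.4023e-05 1.1341e-05
  Equil   1.2041e-04     0.1274     0.1301    0.02856
  solve Keq expr → x = 1.1341e-05; check Q = 5.8510e+05

x = 1.1341e-05 M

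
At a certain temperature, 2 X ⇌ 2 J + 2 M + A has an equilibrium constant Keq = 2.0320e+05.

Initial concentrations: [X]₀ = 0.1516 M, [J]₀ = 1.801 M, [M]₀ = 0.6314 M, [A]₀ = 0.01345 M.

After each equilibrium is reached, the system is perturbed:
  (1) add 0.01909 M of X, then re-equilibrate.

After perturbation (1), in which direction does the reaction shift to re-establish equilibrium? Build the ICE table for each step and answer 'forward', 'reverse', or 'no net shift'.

Direction: forward

Q₀ = 0.7568 vs Keq = 2.0320e+05 ⇒ Q<K, forward
Step 1:
                    X           J           M           A
  init         0.1516       1.801      0.6314     0.01345
  Δ           -0.1506      0.1506      0.1506      0.0753
  eq         0.001009       1.952       0.782     0.08875
  solve Keq expr → x = 0.0753; check Q = 2.0320e+05
Then add 0.01909 M of X.
Step 2:
                    X           J           M           A
  init         0.0201       1.952       0.782     0.08875
  Δ            -0.019       0.019       0.019    0.009501
  eq         0.001098       1.971       0.801     0.09825
  solve Keq expr → x = 0.009501; check Q = 2.0320e+05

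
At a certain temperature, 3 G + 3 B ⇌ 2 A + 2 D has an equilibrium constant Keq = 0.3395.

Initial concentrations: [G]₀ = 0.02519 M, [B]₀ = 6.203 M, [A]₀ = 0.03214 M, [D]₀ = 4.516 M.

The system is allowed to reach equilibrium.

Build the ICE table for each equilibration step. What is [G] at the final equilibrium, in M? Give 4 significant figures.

Q₀ = 5.522 vs Keq = 0.3395 ⇒ Q>K, reverse
Step 1:
                    G           B           A           D
  I           0.02519       6.203     0.03214       4.516
  C           0.01963     0.01963    -0.01308    -0.01308
  E           0.04482       6.223     0.01906       4.503
  solve Keq expr → x = -0.006542; check Q = 0.3395

[G]_eq = 0.04482 M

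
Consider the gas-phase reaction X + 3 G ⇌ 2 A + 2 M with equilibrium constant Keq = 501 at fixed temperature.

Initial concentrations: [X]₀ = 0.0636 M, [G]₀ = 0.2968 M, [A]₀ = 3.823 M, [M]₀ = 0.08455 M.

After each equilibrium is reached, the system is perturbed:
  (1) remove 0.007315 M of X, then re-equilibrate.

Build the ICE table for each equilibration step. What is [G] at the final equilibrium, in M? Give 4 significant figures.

Q₀ = 62.83 vs Keq = 501 ⇒ Q<K, forward
Step 1:
                   X          G          A          M
  Initial     0.0636     0.2968      3.823    0.08455
  Change    -0.02238   -0.06714    0.04476    0.04476
  Equil      0.04122     0.2297      3.868     0.1293
  solve Keq expr → x = 0.02238; check Q = 501
Then remove 0.007315 M of X.
Step 2:
                   X          G          A          M
  Initial     0.0339     0.2297      3.868     0.1293
  Change    0.001957   0.005872  -0.003914  -0.003914
  Equil      0.03586     0.2355      3.864     0.1254
  solve Keq expr → x = -0.001957; check Q = 501

[G]_eq = 0.2355 M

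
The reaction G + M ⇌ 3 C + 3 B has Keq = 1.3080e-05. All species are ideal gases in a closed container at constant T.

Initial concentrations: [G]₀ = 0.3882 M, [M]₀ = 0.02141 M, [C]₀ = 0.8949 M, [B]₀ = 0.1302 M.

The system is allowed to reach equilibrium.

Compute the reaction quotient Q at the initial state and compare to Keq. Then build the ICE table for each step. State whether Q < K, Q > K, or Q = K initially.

Q₀ = 0.1903 vs Keq = 1.3080e-05 ⇒ Q>K, reverse
Step 1:
                    G           M           C           B
  init         0.3882     0.02141      0.8949      0.1302
  Δ           0.04037     0.04037     -0.1211     -0.1211
  eq           0.4286     0.06178      0.7738    0.009076
  solve Keq expr → x = -0.04037; check Q = 1.3080e-05

Q₀ = 0.1903; Q > K (proceeds reverse)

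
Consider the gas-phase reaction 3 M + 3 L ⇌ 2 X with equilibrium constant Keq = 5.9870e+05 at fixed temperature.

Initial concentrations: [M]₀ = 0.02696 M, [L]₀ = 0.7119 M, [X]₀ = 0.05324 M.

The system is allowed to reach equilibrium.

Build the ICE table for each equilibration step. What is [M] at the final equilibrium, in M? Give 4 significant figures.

Q₀ = 400.9 vs Keq = 5.9870e+05 ⇒ Q<K, forward
Step 1:
                   M          L          X
  init       0.02696     0.7119    0.05324
  Δ         -0.02405   -0.02405    0.01603
  eq        0.002909     0.6878    0.06927
  solve Keq expr → x = 0.008017; check Q = 5.9870e+05

[M]_eq = 0.002909 M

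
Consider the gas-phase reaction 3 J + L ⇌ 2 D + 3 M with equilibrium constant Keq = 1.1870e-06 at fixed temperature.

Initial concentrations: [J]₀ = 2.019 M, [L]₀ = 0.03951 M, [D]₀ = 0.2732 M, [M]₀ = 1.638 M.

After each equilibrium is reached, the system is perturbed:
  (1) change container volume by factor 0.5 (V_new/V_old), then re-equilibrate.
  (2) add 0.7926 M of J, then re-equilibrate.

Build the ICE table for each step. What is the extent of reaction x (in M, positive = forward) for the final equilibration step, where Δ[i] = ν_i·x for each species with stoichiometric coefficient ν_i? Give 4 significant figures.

Q₀ = 1.009 vs Keq = 1.1870e-06 ⇒ Q>K, reverse
Step 1:
                   J          L          D          M
  init         2.019    0.03951     0.2732      1.638
  Δ           0.4079      0.136    -0.2719    -0.4079
  eq           2.427     0.1755   0.001265       1.23
  solve Keq expr → x = -0.136; check Q = 1.1870e-06
Then change container volume by factor 0.5 (V_new/V_old).
Step 2:
                   J          L          D          M
  init         4.854      0.351    0.00253       2.46
  Δ         0.001107 3.6906e-04 -7.3811e-04  -0.001107
  eq           4.855     0.3513   0.001791      2.459
  solve Keq expr → x = -3.6906e-04; check Q = 1.1870e-06
Then add 0.7926 M of J.
Step 3:
                   J          L          D          M
  init         5.648     0.3513   0.001791      2.459
  Δ       -6.8110e-04 -2.2703e-04 4.5407e-04 6.8110e-04
  eq           5.647     0.3511   0.002245       2.46
  solve Keq expr → x = 2.2703e-04; check Q = 1.1870e-06

x = 2.2703e-04 M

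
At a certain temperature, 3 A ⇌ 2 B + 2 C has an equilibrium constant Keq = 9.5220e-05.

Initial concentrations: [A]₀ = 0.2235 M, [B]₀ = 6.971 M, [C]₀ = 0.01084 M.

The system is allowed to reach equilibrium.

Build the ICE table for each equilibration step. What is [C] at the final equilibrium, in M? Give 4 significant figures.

Q₀ = 0.5115 vs Keq = 9.5220e-05 ⇒ Q>K, reverse
Step 1:
                    A           B           C
  I            0.2235       6.971     0.01084
  C           0.01601    -0.01068    -0.01068
  E            0.2395        6.96  1.6433e-04
  solve Keq expr → x = -0.005338; check Q = 9.5220e-05

[C]_eq = 1.6433e-04 M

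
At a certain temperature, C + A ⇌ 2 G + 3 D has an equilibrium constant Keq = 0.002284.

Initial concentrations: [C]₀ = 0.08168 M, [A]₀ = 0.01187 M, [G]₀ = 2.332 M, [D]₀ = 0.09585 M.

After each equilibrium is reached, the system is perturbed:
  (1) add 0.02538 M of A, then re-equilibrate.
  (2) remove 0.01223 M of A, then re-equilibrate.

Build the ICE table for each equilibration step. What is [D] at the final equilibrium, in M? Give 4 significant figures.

Q₀ = 4.939 vs Keq = 0.002284 ⇒ Q>K, reverse
Step 1:
                    C           A           G           D
  I           0.08168     0.01187       2.332     0.09585
  C           0.02781     0.02781    -0.05562    -0.08343
  E            0.1095     0.03968       2.276     0.01242
  solve Keq expr → x = -0.02781; check Q = 0.002284
Then add 0.02538 M of A.
Step 2:
                    C           A           G           D
  I            0.1095     0.06506       2.276     0.01242
  C       -7.1126e-04 -7.1126e-04    0.001423    0.002134
  E            0.1088     0.06435       2.278     0.01455
  solve Keq expr → x = 7.1126e-04; check Q = 0.002284
Then remove 0.01223 M of A.
Step 3:
                    C           A           G           D
  I            0.1088     0.05212       2.278     0.01455
  C        3.1483e-04  3.1483e-04 -6.2967e-04 -9.4450e-04
  E            0.1091     0.05243       2.277     0.01361
  solve Keq expr → x = -3.1483e-04; check Q = 0.002284

[D]_eq = 0.01361 M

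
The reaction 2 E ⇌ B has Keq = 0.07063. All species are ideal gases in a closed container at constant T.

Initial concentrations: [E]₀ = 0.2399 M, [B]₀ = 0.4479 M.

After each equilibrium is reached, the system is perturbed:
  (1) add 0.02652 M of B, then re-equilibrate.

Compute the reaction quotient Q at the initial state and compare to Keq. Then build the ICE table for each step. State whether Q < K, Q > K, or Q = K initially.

Q₀ = 7.783 vs Keq = 0.07063 ⇒ Q>K, reverse
Step 1:
                   E          B
  I           0.2399     0.4479
  C           0.7558    -0.3779
  E           0.9957    0.07002
  solve Keq expr → x = -0.3779; check Q = 0.07063
Then add 0.02652 M of B.
Step 2:
                   E          B
  I           0.9957    0.09654
  C          0.04121    -0.0206
  E            1.037    0.07593
  solve Keq expr → x = -0.0206; check Q = 0.07063

Q₀ = 7.783; Q > K (proceeds reverse)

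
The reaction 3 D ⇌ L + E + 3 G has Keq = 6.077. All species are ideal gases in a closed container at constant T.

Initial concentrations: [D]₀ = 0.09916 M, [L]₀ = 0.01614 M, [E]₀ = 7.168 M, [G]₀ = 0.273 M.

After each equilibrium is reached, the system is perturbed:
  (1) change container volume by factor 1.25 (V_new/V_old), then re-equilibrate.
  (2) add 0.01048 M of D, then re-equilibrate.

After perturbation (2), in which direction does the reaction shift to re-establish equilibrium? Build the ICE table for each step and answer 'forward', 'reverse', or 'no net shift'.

Direction: forward

Q₀ = 2.414 vs Keq = 6.077 ⇒ Q<K, forward
Step 1:
                  D         L         E         G
  init      0.09916   0.01614     7.168     0.273
  Δ          -0.015     0.005     0.005     0.015
  eq        0.08416   0.02114     7.173     0.288
  solve Keq expr → x = 0.005; check Q = 6.077
Then change container volume by factor 1.25 (V_new/V_old).
Step 2:
                  D         L         E         G
  init      0.06733   0.01691     5.738    0.2304
  Δ        -0.00571  0.001903  0.001903   0.00571
  eq        0.06162   0.01882      5.74    0.2361
  solve Keq expr → x = 0.001903; check Q = 6.077
Then add 0.01048 M of D.
Step 3:
                  D         L         E         G
  init       0.0721   0.01882      5.74    0.2361
  Δ       -0.006459  0.002153  0.002153  0.006459
  eq        0.06564   0.02097     5.742    0.2426
  solve Keq expr → x = 0.002153; check Q = 6.077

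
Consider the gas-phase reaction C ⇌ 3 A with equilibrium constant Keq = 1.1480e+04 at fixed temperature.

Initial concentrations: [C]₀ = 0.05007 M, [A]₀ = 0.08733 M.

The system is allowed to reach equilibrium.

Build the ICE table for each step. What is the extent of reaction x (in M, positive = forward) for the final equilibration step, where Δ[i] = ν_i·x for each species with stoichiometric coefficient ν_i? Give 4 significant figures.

Q₀ = 0.0133 vs Keq = 1.1480e+04 ⇒ Q<K, forward
Step 1:
                    C           A
  Initial     0.05007     0.08733
  Change     -0.05007      0.1502
  Equil    1.1675e-06      0.2375
  solve Keq expr → x = 0.05007; check Q = 1.1480e+04

x = 0.05007 M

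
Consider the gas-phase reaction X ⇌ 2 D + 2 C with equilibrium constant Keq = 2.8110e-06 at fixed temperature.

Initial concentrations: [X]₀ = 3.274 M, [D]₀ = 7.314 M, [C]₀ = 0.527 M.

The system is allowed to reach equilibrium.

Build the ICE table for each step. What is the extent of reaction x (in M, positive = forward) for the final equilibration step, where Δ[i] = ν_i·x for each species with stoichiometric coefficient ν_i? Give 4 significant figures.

Q₀ = 4.538 vs Keq = 2.8110e-06 ⇒ Q>K, reverse
Step 1:
                    X           D           C
  init          3.274       7.314       0.527
  Δ            0.2633     -0.5265     -0.5265
  eq            3.537       6.787  4.6458e-04
  solve Keq expr → x = -0.2633; check Q = 2.8110e-06

x = -0.2633 M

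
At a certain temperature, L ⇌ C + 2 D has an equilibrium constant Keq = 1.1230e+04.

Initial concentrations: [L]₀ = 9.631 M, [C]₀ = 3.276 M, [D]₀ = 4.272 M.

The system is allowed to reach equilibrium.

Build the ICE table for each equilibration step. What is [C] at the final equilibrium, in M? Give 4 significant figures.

Q₀ = 6.208 vs Keq = 1.1230e+04 ⇒ Q<K, forward
Step 1:
                  L         C         D
  init        9.631     3.276     4.272
  Δ          -9.078     9.078     18.16
  eq         0.5533     12.35     22.43
  solve Keq expr → x = 9.078; check Q = 1.1230e+04

[C]_eq = 12.35 M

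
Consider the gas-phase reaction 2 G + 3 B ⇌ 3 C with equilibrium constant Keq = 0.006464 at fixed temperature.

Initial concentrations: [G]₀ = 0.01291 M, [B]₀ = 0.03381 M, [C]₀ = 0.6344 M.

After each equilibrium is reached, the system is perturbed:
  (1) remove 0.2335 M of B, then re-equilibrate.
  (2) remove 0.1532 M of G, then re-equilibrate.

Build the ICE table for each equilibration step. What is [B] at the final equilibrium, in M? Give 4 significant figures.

Q₀ = 3.9637e+07 vs Keq = 0.006464 ⇒ Q>K, reverse
Step 1:
                    G           B           C
  init        0.01291     0.03381      0.6344
  Δ            0.3823      0.5735     -0.5735
  eq           0.3952      0.6073     0.06092
  solve Keq expr → x = -0.1912; check Q = 0.006464
Then remove 0.2335 M of B.
Step 2:
                    G           B           C
  init         0.3952      0.3738     0.06092
  Δ           0.01364     0.02047    -0.02047
  eq           0.4089      0.3943     0.04046
  solve Keq expr → x = -0.006822; check Q = 0.006464
Then remove 0.1532 M of G.
Step 3:
                    G           B           C
  init         0.2557      0.3943     0.04046
  Δ          0.006429    0.009644   -0.009644
  eq           0.2621      0.4039     0.03081
  solve Keq expr → x = -0.003215; check Q = 0.006464

[B]_eq = 0.4039 M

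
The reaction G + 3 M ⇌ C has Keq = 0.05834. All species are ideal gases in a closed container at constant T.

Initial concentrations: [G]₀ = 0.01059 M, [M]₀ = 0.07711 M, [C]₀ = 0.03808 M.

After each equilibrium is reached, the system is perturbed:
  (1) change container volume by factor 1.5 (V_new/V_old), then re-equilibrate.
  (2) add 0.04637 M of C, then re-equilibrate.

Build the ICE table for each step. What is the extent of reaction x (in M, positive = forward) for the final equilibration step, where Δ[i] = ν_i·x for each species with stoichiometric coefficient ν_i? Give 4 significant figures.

Q₀ = 7843 vs Keq = 0.05834 ⇒ Q>K, reverse
Step 1:
                    G           M           C
  init        0.01059     0.07711     0.03808
  Δ           0.03806      0.1142    -0.03806
  eq          0.04865      0.1913  1.9867e-05
  solve Keq expr → x = -0.03806; check Q = 0.05834
Then change container volume by factor 1.5 (V_new/V_old).
Step 2:
                    G           M           C
  init        0.03243      0.1275  1.3245e-05
  Δ        9.3166e-06  2.7950e-05 -9.3166e-06
  eq          0.03244      0.1276  3.9280e-06
  solve Keq expr → x = -9.3166e-06; check Q = 0.05834
Then add 0.04637 M of C.
Step 3:
                    G           M           C
  init        0.03244      0.1276     0.04637
  Δ           0.04629      0.1389    -0.04629
  eq          0.07873      0.2664  8.6853e-05
  solve Keq expr → x = -0.04629; check Q = 0.05834

x = -0.04629 M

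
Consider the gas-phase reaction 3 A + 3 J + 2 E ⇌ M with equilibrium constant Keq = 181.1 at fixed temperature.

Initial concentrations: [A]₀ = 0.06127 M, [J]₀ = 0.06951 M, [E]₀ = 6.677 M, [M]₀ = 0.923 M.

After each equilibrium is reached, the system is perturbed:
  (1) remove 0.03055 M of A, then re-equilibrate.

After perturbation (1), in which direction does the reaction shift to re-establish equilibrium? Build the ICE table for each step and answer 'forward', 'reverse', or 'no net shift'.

Direction: reverse

Q₀ = 2.6801e+05 vs Keq = 181.1 ⇒ Q>K, reverse
Step 1:
                  A         J         E         M
  Initial   0.06127   0.06951     6.677     0.923
  Change     0.1518    0.1518    0.1012   -0.0506
  Equil      0.2131    0.2213     6.778    0.8724
  solve Keq expr → x = -0.0506; check Q = 181.1
Then remove 0.03055 M of A.
Step 2:
                  A         J         E         M
  Initial    0.1825    0.2213     6.778    0.8724
  Change    0.01577   0.01577   0.01051 -0.005257
  Equil      0.1983    0.2371     6.789    0.8671
  solve Keq expr → x = -0.005257; check Q = 181.1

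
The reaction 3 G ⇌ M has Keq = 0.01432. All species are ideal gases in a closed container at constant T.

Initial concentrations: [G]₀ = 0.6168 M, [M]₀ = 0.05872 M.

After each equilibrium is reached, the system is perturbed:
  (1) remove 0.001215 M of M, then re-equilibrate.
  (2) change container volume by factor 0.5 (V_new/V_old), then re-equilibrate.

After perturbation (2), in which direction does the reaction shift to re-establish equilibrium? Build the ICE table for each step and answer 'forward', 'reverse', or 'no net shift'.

Q₀ = 0.2502 vs Keq = 0.01432 ⇒ Q>K, reverse
Step 1:
                    G           M
  Initial      0.6168     0.05872
  Change       0.1563     -0.0521
  Equil        0.7731    0.006617
  solve Keq expr → x = -0.0521; check Q = 0.01432
Then remove 0.001215 M of M.
Step 2:
                    G           M
  Initial      0.7731    0.005402
  Change    -0.003385    0.001128
  Equil        0.7697    0.006531
  solve Keq expr → x = 0.001128; check Q = 0.01432
Then change container volume by factor 0.5 (V_new/V_old).
Step 3:
                    G           M
  Initial       1.539     0.01306
  Change     -0.09129     0.03043
  Equil         1.448     0.04349
  solve Keq expr → x = 0.03043; check Q = 0.01432

Direction: forward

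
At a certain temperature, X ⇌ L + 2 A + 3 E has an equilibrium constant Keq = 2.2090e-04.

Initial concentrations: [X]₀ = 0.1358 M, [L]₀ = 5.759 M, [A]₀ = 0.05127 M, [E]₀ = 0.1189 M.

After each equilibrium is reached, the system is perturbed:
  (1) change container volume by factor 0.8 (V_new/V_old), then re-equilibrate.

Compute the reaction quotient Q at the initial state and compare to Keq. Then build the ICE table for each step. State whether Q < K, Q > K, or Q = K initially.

Q₀ = 1.8738e-04 vs Keq = 2.2090e-04 ⇒ Q<K, forward
Step 1:
                    X           L           A           E
  Initial      0.1358       5.759     0.05127      0.1189
  Change    -0.001037    0.001037    0.002073     0.00311
  Equil        0.1348        5.76     0.05334       0.122
  solve Keq expr → x = 0.001037; check Q = 2.2090e-04
Then change container volume by factor 0.8 (V_new/V_old).
Step 2:
                    X           L           A           E
  Initial      0.1685         7.2     0.06668      0.1525
  Change     0.008037   -0.008037    -0.01607    -0.02411
  Equil        0.1765       7.192      0.0506      0.1284
  solve Keq expr → x = -0.008037; check Q = 2.2090e-04

Q₀ = 1.8738e-04; Q < K (proceeds forward)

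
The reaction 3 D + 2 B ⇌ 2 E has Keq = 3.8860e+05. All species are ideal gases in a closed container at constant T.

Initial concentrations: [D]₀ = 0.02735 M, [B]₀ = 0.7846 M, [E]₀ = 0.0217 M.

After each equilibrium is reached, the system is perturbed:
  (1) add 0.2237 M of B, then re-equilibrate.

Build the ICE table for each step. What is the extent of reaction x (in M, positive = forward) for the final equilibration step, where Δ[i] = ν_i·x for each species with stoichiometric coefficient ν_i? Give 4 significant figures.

Q₀ = 37.39 vs Keq = 3.8860e+05 ⇒ Q<K, forward
Step 1:
                   D          B          E
  Initial    0.02735     0.7846     0.0217
  Change    -0.02548   -0.01699    0.01699
  Equil      0.00187     0.7676    0.03869
  solve Keq expr → x = 0.008493; check Q = 3.8860e+05
Then add 0.2237 M of B.
Step 2:
                   D          B          E
  Initial    0.00187     0.9913    0.03869
  Change  -2.8768e-04 -1.9178e-04 1.9178e-04
  Equil     0.001582     0.9911    0.03888
  solve Keq expr → x = 9.5892e-05; check Q = 3.8860e+05

x = 9.5892e-05 M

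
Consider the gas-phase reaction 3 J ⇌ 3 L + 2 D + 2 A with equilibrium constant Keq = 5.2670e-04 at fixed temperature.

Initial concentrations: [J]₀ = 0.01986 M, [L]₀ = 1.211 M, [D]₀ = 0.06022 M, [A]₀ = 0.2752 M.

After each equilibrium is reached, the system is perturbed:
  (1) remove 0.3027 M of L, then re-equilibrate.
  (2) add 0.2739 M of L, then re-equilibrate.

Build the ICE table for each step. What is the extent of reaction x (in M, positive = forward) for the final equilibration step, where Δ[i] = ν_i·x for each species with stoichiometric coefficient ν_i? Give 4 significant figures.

Q₀ = 62.27 vs Keq = 5.2670e-04 ⇒ Q>K, reverse
Step 1:
                  J         L         D         A
  init      0.01986     1.211   0.06022    0.2752
  Δ         0.08579  -0.08579  -0.05719  -0.05719
  eq         0.1056     1.125  0.003029     0.218
  solve Keq expr → x = -0.0286; check Q = 5.2670e-04
Then remove 0.3027 M of L.
Step 2:
                  J         L         D         A
  init       0.1056    0.8225  0.003029     0.218
  Δ       -0.002398  0.002398  0.001599  0.001599
  eq         0.1032    0.8249  0.004628    0.2196
  solve Keq expr → x = 7.9947e-04; check Q = 5.2670e-04
Then add 0.2739 M of L.
Step 3:
                  J         L         D         A
  init       0.1032     1.099  0.004628    0.2196
  Δ        0.002233 -0.002233 -0.001489 -0.001489
  eq         0.1055     1.097  0.003139    0.2181
  solve Keq expr → x = -7.4427e-04; check Q = 5.2670e-04

x = -7.4427e-04 M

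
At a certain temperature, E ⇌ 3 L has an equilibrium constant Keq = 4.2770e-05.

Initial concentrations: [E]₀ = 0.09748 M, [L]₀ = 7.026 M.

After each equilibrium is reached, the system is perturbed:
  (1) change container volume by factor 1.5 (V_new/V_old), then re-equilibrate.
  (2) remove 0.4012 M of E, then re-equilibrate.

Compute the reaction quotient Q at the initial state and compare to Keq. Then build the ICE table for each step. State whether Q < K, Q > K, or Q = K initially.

Q₀ = 3558; Q > K (proceeds reverse)

Q₀ = 3558 vs Keq = 4.2770e-05 ⇒ Q>K, reverse
Step 1:
                   E          L
  init       0.09748      7.026
  Δ            2.326     -6.979
  eq           2.424    0.04698
  solve Keq expr → x = -2.326; check Q = 4.2770e-05
Then change container volume by factor 1.5 (V_new/V_old).
Step 2:
                   E          L
  init         1.616    0.03132
  Δ        -0.003231   0.009693
  eq           1.613    0.04101
  solve Keq expr → x = 0.003231; check Q = 4.2770e-05
Then remove 0.4012 M of E.
Step 3:
                   E          L
  init         1.211    0.04101
  Δ         0.001239  -0.003717
  eq           1.213    0.03729
  solve Keq expr → x = -0.001239; check Q = 4.2770e-05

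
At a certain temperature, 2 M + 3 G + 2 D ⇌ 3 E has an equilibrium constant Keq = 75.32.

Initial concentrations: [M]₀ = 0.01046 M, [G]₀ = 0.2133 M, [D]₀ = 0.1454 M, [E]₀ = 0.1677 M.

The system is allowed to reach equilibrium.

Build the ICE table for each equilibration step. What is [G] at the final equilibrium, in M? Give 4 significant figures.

[G]_eq = 0.3042 M

Q₀ = 2.1010e+05 vs Keq = 75.32 ⇒ Q>K, reverse
Step 1:
                  M         G         D         E
  I         0.01046    0.2133    0.1454    0.1677
  C         0.06057   0.09086   0.06057  -0.09086
  E         0.07103    0.3042     0.206   0.07684
  solve Keq expr → x = -0.03029; check Q = 75.32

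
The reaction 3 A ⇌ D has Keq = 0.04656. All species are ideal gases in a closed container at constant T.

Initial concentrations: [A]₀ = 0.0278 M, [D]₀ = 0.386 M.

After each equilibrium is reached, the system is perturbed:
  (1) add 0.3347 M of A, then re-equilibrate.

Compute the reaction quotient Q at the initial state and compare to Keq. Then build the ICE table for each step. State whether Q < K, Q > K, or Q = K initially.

Q₀ = 1.7966e+04 vs Keq = 0.04656 ⇒ Q>K, reverse
Step 1:
                   A          D
  Initial     0.0278      0.386
  Change       1.004    -0.3348
  Equil        1.032     0.0512
  solve Keq expr → x = -0.3348; check Q = 0.04656
Then add 0.3347 M of A.
Step 2:
                   A          D
  Initial      1.367     0.0512
  Change     -0.1183    0.03943
  Equil        1.249    0.09063
  solve Keq expr → x = 0.03943; check Q = 0.04656

Q₀ = 1.7966e+04; Q > K (proceeds reverse)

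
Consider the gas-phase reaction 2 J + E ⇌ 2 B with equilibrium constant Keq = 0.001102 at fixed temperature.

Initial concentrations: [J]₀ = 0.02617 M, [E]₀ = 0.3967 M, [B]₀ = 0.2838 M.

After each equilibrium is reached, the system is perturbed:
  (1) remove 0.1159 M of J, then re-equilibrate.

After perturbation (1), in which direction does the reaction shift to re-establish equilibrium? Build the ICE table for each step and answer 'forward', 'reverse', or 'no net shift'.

Direction: reverse

Q₀ = 296.5 vs Keq = 0.001102 ⇒ Q>K, reverse
Step 1:
                    J           E           B
  init        0.02617      0.3967      0.2838
  Δ            0.2765      0.1382     -0.2765
  eq           0.3026      0.5349    0.007347
  solve Keq expr → x = -0.1382; check Q = 0.001102
Then remove 0.1159 M of J.
Step 2:
                    J           E           B
  init         0.1867      0.5349    0.007347
  Δ          0.002742    0.001371   -0.002742
  eq           0.1895      0.5363    0.004606
  solve Keq expr → x = -0.001371; check Q = 0.001102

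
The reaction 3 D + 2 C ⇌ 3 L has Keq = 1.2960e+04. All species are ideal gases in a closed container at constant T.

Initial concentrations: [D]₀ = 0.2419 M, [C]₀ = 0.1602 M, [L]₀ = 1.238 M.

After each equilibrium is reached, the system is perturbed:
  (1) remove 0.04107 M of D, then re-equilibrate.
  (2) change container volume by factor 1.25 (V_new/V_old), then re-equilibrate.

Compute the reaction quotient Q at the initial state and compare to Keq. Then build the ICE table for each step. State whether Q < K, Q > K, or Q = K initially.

Q₀ = 5223 vs Keq = 1.2960e+04 ⇒ Q<K, forward
Step 1:
                   D          C          L
  I           0.2419     0.1602      1.238
  C         -0.03655   -0.02437    0.03655
  E           0.2053     0.1358      1.275
  solve Keq expr → x = 0.01218; check Q = 1.2960e+04
Then remove 0.04107 M of D.
Step 2:
                   D          C          L
  I           0.1643     0.1358      1.275
  C          0.02329    0.01552   -0.02329
  E           0.1876     0.1514      1.251
  solve Keq expr → x = -0.007762; check Q = 1.2960e+04
Then change container volume by factor 1.25 (V_new/V_old).
Step 3:
                   D          C          L
  I           0.1501     0.1211      1.001
  C          0.01362   0.009078   -0.01362
  E           0.1637     0.1302     0.9874
  solve Keq expr → x = -0.004539; check Q = 1.2960e+04

Q₀ = 5223; Q < K (proceeds forward)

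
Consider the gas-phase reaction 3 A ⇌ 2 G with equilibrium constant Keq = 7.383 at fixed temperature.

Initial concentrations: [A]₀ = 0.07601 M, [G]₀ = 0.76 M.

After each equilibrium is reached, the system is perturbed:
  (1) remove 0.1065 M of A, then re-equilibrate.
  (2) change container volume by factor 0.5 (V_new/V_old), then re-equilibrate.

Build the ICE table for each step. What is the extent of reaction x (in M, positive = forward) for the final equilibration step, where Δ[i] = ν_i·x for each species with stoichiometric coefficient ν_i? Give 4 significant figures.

Q₀ = 1315 vs Keq = 7.383 ⇒ Q>K, reverse
Step 1:
                   A          G
  I          0.07601       0.76
  C           0.2788    -0.1858
  E           0.3548     0.5742
  solve Keq expr → x = -0.09292; check Q = 7.383
Then remove 0.1065 M of A.
Step 2:
                   A          G
  I           0.2483     0.5742
  C          0.08325    -0.0555
  E           0.3315     0.5187
  solve Keq expr → x = -0.02775; check Q = 7.383
Then change container volume by factor 0.5 (V_new/V_old).
Step 3:
                   A          G
  I            0.663      1.037
  C          -0.1119    0.07457
  E           0.5512      1.112
  solve Keq expr → x = 0.03729; check Q = 7.383

x = 0.03729 M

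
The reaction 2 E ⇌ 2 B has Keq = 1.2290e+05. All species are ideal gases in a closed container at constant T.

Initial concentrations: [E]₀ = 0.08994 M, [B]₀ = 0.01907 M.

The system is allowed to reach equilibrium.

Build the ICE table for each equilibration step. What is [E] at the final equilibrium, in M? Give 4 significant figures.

[E]_eq = 3.1007e-04 M

Q₀ = 0.04496 vs Keq = 1.2290e+05 ⇒ Q<K, forward
Step 1:
                    E           B
  I           0.08994     0.01907
  C          -0.08963     0.08963
  E        3.1007e-04      0.1087
  solve Keq expr → x = 0.04481; check Q = 1.2290e+05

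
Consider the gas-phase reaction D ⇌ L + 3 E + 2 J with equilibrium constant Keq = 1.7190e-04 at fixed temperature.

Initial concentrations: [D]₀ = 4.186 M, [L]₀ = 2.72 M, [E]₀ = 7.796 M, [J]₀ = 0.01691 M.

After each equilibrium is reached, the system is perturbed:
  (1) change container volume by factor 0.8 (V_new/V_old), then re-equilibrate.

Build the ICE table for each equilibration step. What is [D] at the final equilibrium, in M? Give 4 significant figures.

[D]_eq = 5.243 M

Q₀ = 0.08804 vs Keq = 1.7190e-04 ⇒ Q>K, reverse
Step 1:
                  D         L         E         J
  init        4.186      2.72     7.796   0.01691
  Δ        0.008079 -0.008079  -0.02424  -0.01616
  eq          4.194     2.712     7.772 7.5256e-04
  solve Keq expr → x = -0.008079; check Q = 1.7190e-04
Then change container volume by factor 0.8 (V_new/V_old).
Step 2:
                  D         L         E         J
  init        5.243      3.39     9.715 9.4069e-04
  Δ       2.0107e-04 -2.0107e-04 -6.0320e-04 -4.0213e-04
  eq          5.243      3.39     9.714 5.3856e-04
  solve Keq expr → x = -2.0107e-04; check Q = 1.7190e-04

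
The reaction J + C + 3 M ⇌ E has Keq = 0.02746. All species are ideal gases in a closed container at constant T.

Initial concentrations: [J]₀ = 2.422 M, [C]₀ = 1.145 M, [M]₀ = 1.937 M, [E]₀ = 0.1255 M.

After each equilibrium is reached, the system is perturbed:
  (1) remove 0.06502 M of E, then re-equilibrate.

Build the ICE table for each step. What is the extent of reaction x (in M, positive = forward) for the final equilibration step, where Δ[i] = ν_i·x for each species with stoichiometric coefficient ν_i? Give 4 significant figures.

Q₀ = 0.006227 vs Keq = 0.02746 ⇒ Q<K, forward
Step 1:
                    J           C           M           E
  init          2.422       1.145       1.937      0.1255
  Δ           -0.1231     -0.1231     -0.3692      0.1231
  eq            2.299       1.022       1.568      0.2486
  solve Keq expr → x = 0.1231; check Q = 0.02746
Then remove 0.06502 M of E.
Step 2:
                    J           C           M           E
  init          2.299       1.022       1.568      0.1836
  Δ          -0.02441    -0.02441    -0.07323     0.02441
  eq            2.275      0.9975       1.495       0.208
  solve Keq expr → x = 0.02441; check Q = 0.02746

x = 0.02441 M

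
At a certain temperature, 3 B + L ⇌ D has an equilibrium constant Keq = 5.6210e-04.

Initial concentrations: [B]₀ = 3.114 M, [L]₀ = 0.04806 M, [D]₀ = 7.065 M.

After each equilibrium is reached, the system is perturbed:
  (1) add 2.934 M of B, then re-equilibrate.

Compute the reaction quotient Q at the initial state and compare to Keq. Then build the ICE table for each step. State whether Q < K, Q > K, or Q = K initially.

Q₀ = 4.868 vs Keq = 5.6210e-04 ⇒ Q>K, reverse
Step 1:
                  B         L         D
  Initial     3.114   0.04806     7.065
  Change       9.67     3.223    -3.223
  Equil       12.78     3.271     3.842
  solve Keq expr → x = -3.223; check Q = 5.6210e-04
Then add 2.934 M of B.
Step 2:
                  B         L         D
  Initial     15.72     3.271     3.842
  Change     -1.575    -0.525     0.525
  Equil       14.14     2.746     4.367
  solve Keq expr → x = 0.525; check Q = 5.6210e-04

Q₀ = 4.868; Q > K (proceeds reverse)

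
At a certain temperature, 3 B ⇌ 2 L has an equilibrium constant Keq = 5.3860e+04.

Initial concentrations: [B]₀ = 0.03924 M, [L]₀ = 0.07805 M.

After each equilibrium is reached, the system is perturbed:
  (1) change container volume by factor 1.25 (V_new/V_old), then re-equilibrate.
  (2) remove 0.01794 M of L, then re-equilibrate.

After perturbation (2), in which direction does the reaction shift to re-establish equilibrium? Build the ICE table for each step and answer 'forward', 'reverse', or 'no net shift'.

Q₀ = 100.8 vs Keq = 5.3860e+04 ⇒ Q<K, forward
Step 1:
                  B         L
  I         0.03924   0.07805
  C        -0.03352   0.02235
  E         0.00572    0.1004
  solve Keq expr → x = 0.01117; check Q = 5.3860e+04
Then change container volume by factor 1.25 (V_new/V_old).
Step 2:
                  B         L
  I        0.004576   0.08032
  C       3.4396e-04 -2.2930e-04
  E         0.00492   0.08009
  solve Keq expr → x = -1.1465e-04; check Q = 5.3860e+04
Then remove 0.01794 M of L.
Step 3:
                  B         L
  I         0.00492   0.06215
  C       -7.4324e-04 4.9550e-04
  E        0.004177   0.06264
  solve Keq expr → x = 2.4775e-04; check Q = 5.3860e+04

Direction: forward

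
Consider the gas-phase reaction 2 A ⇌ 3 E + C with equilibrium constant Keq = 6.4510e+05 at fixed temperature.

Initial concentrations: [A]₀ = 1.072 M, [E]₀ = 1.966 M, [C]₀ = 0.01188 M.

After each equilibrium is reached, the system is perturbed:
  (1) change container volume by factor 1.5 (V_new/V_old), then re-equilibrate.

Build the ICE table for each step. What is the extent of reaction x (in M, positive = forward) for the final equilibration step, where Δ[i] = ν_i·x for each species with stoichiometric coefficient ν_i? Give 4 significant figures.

x = 6.8414e-04 M

Q₀ = 0.07856 vs Keq = 6.4510e+05 ⇒ Q<K, forward
Step 1:
                    A           E           C
  init          1.072       1.966     0.01188
  Δ            -1.066       1.599      0.5329
  eq         0.006185       3.565      0.5448
  solve Keq expr → x = 0.5329; check Q = 6.4510e+05
Then change container volume by factor 1.5 (V_new/V_old).
Step 2:
                    A           E           C
  init       0.004123       2.376      0.3632
  Δ         -0.001368    0.002052  6.8414e-04
  eq         0.002755       2.379      0.3639
  solve Keq expr → x = 6.8414e-04; check Q = 6.4510e+05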